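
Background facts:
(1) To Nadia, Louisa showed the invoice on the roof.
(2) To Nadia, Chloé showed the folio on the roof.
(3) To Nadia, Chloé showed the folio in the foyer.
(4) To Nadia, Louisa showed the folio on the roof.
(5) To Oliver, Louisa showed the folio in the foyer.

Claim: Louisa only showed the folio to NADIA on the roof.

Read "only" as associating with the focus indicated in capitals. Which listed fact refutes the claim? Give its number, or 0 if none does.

Focus (in capitals) is "Nadia" — the recipient. "Only" excludes alternative recipients while holding fixed same agent, thing, setting (Louisa / the folio / on the roof).
No fact matches same agent, thing, setting (Louisa / the folio / on the roof) with a different recipient — every other fact differs on at least one backgrounded slot. So no fact refutes it.

0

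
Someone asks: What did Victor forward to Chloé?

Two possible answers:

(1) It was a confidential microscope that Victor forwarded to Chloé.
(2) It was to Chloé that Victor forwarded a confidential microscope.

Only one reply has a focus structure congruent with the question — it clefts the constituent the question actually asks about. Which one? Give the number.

1

The question word "what" targets the direct object.
Option (1) clefts "a confidential microscope" — that matches what the question asks about.
Option (2) clefts "to Chloé" — the recipient, not what was asked.
So the congruent reply is (1).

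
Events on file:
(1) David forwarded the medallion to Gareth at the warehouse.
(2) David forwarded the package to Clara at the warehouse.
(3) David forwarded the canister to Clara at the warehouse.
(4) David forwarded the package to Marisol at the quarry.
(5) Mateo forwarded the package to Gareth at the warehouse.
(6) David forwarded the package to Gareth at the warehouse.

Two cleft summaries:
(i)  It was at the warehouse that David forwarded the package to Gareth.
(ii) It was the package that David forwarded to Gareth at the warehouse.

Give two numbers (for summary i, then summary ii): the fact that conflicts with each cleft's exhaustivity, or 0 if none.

0, 1

Summary (i) focuses "at the warehouse" (the setting); background David as agent and the package as thing and Gareth as recipient. No fact matches that background with a different setting, so 0.
Summary (ii) focuses "the package" (the thing); background David as agent and Gareth as recipient and at the warehouse as setting. Fact (1) matches that background with thing = the medallion — refutes (ii).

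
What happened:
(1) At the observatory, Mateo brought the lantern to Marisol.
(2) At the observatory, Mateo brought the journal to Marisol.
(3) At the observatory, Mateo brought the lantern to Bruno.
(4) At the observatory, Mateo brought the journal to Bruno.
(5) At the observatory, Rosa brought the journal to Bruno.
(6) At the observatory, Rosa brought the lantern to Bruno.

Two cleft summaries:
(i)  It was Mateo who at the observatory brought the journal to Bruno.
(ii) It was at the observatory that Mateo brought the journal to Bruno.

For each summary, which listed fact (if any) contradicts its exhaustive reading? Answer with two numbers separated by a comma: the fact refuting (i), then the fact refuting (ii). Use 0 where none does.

5, 0

(i): focus "Mateo". Looking for thing = the journal, recipient = Bruno, setting = at the observatory with some other agent — fact (5) has Rosa there. Refuted.
(ii): focus "at the observatory". No fact shares agent = Mateo, thing = the journal, recipient = Bruno with a different setting. 0.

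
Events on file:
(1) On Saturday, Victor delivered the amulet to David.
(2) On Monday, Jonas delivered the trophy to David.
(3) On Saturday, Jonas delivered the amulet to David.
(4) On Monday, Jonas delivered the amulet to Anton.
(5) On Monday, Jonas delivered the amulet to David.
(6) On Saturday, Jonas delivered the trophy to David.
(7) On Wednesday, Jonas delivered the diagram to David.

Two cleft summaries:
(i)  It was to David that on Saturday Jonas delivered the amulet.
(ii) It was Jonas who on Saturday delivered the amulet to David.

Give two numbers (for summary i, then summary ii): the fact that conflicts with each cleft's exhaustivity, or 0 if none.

0, 1

Summary (i) focuses "David" (the recipient); background same agent, thing, setting (Jonas / the amulet / on Saturday). No fact matches that background with a different recipient, so 0.
Summary (ii) focuses "Jonas" (the agent); background same thing, recipient, setting (the amulet / David / on Saturday). Fact (1) matches that background with agent = Victor — refutes (ii).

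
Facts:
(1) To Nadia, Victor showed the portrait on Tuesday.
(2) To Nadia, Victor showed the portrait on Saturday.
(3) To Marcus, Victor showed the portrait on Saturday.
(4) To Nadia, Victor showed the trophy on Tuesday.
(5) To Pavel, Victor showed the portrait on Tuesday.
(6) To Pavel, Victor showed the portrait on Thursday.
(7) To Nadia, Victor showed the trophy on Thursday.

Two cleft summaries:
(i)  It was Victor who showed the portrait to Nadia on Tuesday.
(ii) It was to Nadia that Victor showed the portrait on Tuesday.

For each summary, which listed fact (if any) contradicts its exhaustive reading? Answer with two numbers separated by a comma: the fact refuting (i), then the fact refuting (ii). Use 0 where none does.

0, 5

(i): focus "Victor". No fact shares same thing, recipient, setting (the portrait / Nadia / on Tuesday) with a different agent. 0.
(ii): focus "Nadia". Looking for same agent, thing, setting (Victor / the portrait / on Tuesday) with some other recipient — fact (5) has Pavel there. Refuted.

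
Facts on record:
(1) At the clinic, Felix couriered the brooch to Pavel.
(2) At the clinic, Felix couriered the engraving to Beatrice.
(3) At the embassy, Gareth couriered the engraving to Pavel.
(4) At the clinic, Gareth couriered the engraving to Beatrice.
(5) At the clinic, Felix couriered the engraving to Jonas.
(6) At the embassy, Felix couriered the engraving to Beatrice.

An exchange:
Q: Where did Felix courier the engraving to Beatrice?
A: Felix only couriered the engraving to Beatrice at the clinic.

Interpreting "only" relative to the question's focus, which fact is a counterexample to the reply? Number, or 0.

The question "Where did ...?" targets the setting, so in the reply the focus falls on "at the clinic".
So "only" ranges over settings; the rest (same agent, thing, recipient (Felix / the engraving / Beatrice)) is presupposed.
Fact (6) shares the background with a different setting (at the embassy) — counterexample.
(Fact (5) would refute a reading with focus on the recipient — but that is not what the question asks.)

6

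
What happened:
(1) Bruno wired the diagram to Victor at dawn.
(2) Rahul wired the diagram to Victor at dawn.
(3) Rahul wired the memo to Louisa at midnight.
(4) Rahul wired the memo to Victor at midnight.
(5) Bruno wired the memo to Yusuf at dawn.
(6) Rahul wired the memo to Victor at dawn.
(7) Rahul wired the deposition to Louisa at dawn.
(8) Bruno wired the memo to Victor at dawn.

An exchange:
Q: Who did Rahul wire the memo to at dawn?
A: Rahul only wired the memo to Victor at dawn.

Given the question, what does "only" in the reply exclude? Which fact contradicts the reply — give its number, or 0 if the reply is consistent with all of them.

Answering "Who did ... to ...?" puts focus on the recipient — here, "Victor".
So "only" ranges over recipients; the rest (same agent, thing, setting (Rahul / the memo / at dawn)) is presupposed.
No fact keeps same agent, thing, setting (Rahul / the memo / at dawn) while changing the recipient; every other fact differs on something backgrounded. The reply stands.
(Fact (2) would refute a reading with focus on the thing — but that is not what the question asks.)

0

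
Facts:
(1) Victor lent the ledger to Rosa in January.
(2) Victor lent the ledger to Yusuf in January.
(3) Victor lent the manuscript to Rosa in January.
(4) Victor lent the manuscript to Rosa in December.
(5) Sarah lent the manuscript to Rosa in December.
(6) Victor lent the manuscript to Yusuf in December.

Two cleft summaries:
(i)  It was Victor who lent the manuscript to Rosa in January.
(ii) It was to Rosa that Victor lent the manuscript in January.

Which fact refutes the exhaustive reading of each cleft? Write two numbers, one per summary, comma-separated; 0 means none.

(i): focus "Victor". No fact shares the manuscript as thing and Rosa as recipient and in January as setting with a different agent. 0.
(ii): focus "Rosa". No fact shares Victor as agent and the manuscript as thing and in January as setting with a different recipient. 0.

0, 0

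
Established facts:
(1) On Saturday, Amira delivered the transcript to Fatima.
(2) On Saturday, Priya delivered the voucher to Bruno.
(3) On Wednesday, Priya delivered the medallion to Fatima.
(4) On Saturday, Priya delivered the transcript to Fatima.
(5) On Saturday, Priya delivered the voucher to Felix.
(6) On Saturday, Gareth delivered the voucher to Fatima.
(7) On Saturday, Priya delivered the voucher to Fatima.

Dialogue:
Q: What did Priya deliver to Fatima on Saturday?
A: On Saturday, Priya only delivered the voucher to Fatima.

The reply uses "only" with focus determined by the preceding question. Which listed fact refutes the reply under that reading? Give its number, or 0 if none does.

4

Answering "What did ...?" puts focus on the thing — here, "the voucher".
So "only" ranges over things; the rest (agent = Priya, recipient = Fatima, setting = on Saturday) is presupposed.
Fact (4) keeps agent = Priya, recipient = Fatima, setting = on Saturday but has thing = the transcript; that refutes the reply.
(Fact (2) would refute a reading with focus on the recipient — but that is not what the question asks.)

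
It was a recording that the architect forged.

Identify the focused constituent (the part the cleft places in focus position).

In an it-cleft "It was X that/who ...", the clefted constituent X is the focus; the that/who-clause expresses the presupposed open proposition.
Here the focus is "a recording". The backgrounded (presupposed) material includes "the architect".

a recording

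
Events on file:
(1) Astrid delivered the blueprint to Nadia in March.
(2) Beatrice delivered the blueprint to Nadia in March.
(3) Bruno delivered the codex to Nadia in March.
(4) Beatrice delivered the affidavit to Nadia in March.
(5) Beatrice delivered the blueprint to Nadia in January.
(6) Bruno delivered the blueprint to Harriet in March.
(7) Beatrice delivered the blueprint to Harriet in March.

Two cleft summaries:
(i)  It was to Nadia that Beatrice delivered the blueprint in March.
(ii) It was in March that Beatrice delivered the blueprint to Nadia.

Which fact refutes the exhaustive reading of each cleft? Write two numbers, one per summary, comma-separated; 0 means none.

Summary (i) focuses "Nadia" (the recipient); background agent = Beatrice, thing = the blueprint, setting = in March. Fact (7) matches that background with recipient = Harriet — refutes (i).
Summary (ii) focuses "in March" (the setting); background agent = Beatrice, thing = the blueprint, recipient = Nadia. Fact (5) matches that background with setting = in January — refutes (ii).

7, 5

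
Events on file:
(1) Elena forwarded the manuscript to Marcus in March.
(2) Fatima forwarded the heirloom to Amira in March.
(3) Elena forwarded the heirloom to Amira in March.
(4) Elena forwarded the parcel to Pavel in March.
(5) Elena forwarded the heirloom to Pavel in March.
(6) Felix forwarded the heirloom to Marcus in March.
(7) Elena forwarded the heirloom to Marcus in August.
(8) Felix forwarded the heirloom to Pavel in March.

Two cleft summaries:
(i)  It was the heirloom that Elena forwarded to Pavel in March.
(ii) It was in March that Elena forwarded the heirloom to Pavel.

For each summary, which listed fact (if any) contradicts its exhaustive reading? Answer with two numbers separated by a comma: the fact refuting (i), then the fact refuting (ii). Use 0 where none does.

Summary (i) focuses "the heirloom" (the thing); background agent = Elena, recipient = Pavel, setting = in March. Fact (4) matches that background with thing = the parcel — refutes (i).
Summary (ii) focuses "in March" (the setting); background agent = Elena, thing = the heirloom, recipient = Pavel. No fact matches that background with a different setting, so 0.

4, 0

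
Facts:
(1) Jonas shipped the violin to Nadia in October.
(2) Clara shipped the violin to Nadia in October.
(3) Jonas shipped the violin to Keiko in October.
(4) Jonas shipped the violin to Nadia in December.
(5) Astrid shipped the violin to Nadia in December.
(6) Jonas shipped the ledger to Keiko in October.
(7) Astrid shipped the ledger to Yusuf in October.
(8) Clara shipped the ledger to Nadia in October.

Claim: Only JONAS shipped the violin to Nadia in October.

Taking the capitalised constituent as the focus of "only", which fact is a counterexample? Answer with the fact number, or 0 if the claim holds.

The capitals mark "Jonas" as focus. So "only" rules out other agents, with the rest (the violin as thing and Nadia as recipient and in October as setting) as background.
Fact (2) matches on the violin as thing and Nadia as recipient and in October as setting, but has agent = Clara instead. That refutes the claim.

2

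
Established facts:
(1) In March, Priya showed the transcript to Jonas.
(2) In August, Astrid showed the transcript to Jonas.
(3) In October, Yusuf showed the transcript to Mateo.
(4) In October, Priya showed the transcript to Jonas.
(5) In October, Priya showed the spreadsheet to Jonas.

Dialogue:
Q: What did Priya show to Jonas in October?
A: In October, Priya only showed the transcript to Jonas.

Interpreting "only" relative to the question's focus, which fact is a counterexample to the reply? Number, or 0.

5

Answering "What did ...?" puts focus on the thing — here, "the transcript".
"Only" then excludes alternative things while the background — same agent, recipient, setting (Priya / Jonas / in October) — is held fixed.
Fact (5) shares the background with a different thing (the spreadsheet) — counterexample.
(Fact (1) would refute a reading with focus on the setting — but that is not what the question asks.)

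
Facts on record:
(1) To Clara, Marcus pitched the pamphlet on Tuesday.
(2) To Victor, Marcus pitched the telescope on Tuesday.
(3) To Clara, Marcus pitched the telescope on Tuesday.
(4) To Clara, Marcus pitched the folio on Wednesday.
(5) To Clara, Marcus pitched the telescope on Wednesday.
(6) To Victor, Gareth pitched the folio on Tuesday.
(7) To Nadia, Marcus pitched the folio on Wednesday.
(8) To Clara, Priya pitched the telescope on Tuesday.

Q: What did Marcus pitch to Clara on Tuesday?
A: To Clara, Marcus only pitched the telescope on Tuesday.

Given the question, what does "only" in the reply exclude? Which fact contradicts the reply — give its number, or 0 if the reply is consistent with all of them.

The question "What did ...?" targets the thing, so in the reply the focus falls on "the telescope".
"Only" then excludes alternative things while the background — same agent, recipient, setting (Marcus / Clara / on Tuesday) — is held fixed.
Fact (1) shares the background with a different thing (the pamphlet) — counterexample.
(Fact (2) would refute a reading with focus on the recipient — but that is not what the question asks.)

1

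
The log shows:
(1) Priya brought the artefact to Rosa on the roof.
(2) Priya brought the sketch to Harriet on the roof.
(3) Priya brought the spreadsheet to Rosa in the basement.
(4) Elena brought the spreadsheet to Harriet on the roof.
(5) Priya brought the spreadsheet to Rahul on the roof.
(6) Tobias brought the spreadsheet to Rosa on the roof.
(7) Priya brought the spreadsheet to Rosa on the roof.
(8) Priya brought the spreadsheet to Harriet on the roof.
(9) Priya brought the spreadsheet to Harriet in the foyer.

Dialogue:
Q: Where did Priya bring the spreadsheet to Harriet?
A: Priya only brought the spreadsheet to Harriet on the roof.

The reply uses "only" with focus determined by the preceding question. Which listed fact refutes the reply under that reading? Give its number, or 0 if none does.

9

The question "Where did ...?" targets the setting, so in the reply the focus falls on "on the roof".
"Only" then excludes alternative settings while the background — same agent, thing, recipient (Priya / the spreadsheet / Harriet) — is held fixed.
Fact (9) shares the background with a different setting (in the foyer) — counterexample.
(Fact (2) would refute a reading with focus on the thing — but that is not what the question asks.)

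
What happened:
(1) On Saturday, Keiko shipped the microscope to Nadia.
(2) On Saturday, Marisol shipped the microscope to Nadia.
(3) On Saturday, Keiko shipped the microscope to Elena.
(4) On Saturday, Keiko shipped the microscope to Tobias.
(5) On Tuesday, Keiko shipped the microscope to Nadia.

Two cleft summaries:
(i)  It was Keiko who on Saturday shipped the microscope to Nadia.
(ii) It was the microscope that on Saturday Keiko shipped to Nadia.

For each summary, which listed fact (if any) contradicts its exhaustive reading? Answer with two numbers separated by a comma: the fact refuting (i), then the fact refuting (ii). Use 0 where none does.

Summary (i) focuses "Keiko" (the agent); background thing = the microscope, recipient = Nadia, setting = on Saturday. Fact (2) matches that background with agent = Marisol — refutes (i).
Summary (ii) focuses "the microscope" (the thing); background agent = Keiko, recipient = Nadia, setting = on Saturday. No fact matches that background with a different thing, so 0.

2, 0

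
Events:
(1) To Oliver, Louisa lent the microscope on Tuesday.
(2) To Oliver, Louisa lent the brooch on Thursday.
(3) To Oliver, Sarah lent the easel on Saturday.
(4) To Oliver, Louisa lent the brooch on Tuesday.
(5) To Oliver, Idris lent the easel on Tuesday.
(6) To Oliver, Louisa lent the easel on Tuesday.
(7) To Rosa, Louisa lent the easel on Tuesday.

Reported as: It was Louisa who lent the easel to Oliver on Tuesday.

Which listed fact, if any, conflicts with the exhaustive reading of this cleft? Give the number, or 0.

5

Focus of the cleft: "Louisa" (the agent). Presupposed background: same thing, recipient, setting (the easel / Oliver / on Tuesday).
Exhaustivity: Louisa is the only agent satisfying that background.
Fact (5) shares the background but with agent = Idris; exhaustivity is violated.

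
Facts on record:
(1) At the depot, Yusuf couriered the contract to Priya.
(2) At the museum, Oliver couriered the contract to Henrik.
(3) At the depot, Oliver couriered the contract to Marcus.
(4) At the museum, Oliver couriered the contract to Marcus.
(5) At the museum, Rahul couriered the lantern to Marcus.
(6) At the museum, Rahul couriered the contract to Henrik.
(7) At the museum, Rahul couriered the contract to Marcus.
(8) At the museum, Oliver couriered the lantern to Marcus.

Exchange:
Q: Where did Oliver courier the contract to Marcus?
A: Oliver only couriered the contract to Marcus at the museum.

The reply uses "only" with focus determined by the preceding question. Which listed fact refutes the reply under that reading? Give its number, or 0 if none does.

Answering "Where did ...?" puts focus on the setting — here, "at the museum".
"Only" then excludes alternative settings while the background — same agent, thing, recipient (Oliver / the contract / Marcus) — is held fixed.
Fact (3) shares the background with a different setting (at the depot) — counterexample.
(Fact (8) would refute a reading with focus on the thing — but that is not what the question asks.)

3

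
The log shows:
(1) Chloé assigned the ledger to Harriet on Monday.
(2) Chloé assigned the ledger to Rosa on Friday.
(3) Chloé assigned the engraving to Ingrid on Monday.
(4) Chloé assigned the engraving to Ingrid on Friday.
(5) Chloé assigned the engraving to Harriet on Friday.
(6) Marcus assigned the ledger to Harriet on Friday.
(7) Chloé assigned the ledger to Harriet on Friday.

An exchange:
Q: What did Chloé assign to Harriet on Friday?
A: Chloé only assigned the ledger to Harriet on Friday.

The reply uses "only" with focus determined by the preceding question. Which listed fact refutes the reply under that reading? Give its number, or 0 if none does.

The question "What did ...?" targets the thing, so in the reply the focus falls on "the ledger".
So "only" ranges over things; the rest (same agent, recipient, setting (Chloé / Harriet / on Friday)) is presupposed.
Fact (5) keeps same agent, recipient, setting (Chloé / Harriet / on Friday) but has thing = the engraving; that refutes the reply.
(Fact (1) would refute a reading with focus on the setting — but that is not what the question asks.)

5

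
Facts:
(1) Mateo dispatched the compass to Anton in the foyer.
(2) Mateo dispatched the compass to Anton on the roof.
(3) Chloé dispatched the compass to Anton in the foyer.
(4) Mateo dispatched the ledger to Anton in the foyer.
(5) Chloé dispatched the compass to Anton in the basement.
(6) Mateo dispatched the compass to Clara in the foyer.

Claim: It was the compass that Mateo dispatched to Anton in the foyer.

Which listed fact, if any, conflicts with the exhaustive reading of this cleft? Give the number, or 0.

Focus of the cleft: "the compass" (the thing). Presupposed background: agent = Mateo, recipient = Anton, setting = in the foyer.
Exhaustivity: the compass is the only thing satisfying that background.
But fact (4) also has agent = Mateo, recipient = Anton, setting = in the foyer, with thing = the ledger — so the exhaustive reading fails.

4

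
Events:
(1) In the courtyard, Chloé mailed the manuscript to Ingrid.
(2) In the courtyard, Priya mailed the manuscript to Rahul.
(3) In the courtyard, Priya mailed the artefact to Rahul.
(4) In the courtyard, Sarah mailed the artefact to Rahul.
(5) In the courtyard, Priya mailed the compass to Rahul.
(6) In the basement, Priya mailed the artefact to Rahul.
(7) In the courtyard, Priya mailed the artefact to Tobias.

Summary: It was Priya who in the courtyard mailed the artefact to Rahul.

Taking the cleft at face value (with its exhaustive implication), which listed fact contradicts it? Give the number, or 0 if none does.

The cleft puts "Priya" in focus and presupposes the open proposition with thing = the artefact, recipient = Rahul, setting = in the courtyard.
Exhaustivity: Priya is the only agent satisfying that background.
But fact (4) also has thing = the artefact, recipient = Rahul, setting = in the courtyard, with agent = Sarah — so the exhaustive reading fails.

4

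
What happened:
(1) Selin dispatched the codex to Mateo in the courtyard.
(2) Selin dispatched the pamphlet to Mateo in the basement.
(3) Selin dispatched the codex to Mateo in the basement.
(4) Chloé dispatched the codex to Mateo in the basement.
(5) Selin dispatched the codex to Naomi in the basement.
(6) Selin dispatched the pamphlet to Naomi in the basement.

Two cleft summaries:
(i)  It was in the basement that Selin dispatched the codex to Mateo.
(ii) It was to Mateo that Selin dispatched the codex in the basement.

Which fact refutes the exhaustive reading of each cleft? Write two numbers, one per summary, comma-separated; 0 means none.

Summary (i) focuses "in the basement" (the setting); background same agent, thing, recipient (Selin / the codex / Mateo). Fact (1) matches that background with setting = in the courtyard — refutes (i).
Summary (ii) focuses "Mateo" (the recipient); background same agent, thing, setting (Selin / the codex / in the basement). Fact (5) matches that background with recipient = Naomi — refutes (ii).

1, 5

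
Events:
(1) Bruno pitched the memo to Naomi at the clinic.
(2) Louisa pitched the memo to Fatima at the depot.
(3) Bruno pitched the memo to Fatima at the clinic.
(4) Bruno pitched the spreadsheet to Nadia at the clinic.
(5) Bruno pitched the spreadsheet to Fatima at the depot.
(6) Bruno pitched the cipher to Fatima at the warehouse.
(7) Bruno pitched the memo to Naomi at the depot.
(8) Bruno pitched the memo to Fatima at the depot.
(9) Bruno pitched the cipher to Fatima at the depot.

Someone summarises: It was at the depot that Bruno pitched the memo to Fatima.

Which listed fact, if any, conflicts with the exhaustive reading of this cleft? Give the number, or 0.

3

The cleft puts "at the depot" in focus and presupposes the open proposition with Bruno as agent and the memo as thing and Fatima as recipient.
Exhaustivity: at the depot is the only setting satisfying that background.
But fact (3) also has Bruno as agent and the memo as thing and Fatima as recipient, with setting = at the clinic — so the exhaustive reading fails.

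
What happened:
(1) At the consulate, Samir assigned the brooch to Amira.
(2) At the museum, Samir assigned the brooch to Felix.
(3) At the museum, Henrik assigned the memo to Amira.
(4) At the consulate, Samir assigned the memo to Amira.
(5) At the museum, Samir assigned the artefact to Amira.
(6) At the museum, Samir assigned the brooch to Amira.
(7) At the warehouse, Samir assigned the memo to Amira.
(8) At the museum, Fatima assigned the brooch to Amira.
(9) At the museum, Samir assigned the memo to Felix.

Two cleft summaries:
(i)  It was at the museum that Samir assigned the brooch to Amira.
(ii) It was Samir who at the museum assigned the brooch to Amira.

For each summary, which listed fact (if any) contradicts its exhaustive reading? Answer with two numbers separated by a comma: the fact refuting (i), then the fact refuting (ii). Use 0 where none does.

1, 8

Summary (i) focuses "at the museum" (the setting); background same agent, thing, recipient (Samir / the brooch / Amira). Fact (1) matches that background with setting = at the consulate — refutes (i).
Summary (ii) focuses "Samir" (the agent); background same thing, recipient, setting (the brooch / Amira / at the museum). Fact (8) matches that background with agent = Fatima — refutes (ii).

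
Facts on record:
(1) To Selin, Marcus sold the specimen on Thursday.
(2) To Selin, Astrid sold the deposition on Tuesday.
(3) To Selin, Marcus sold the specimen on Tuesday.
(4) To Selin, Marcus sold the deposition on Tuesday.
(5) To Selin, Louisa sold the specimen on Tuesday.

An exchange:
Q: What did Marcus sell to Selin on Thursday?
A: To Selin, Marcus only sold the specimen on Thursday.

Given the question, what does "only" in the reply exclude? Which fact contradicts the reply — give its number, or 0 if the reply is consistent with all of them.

The question "What did ...?" targets the thing, so in the reply the focus falls on "the specimen".
So "only" ranges over things; the rest (Marcus as agent and Selin as recipient and on Thursday as setting) is presupposed.
No fact keeps Marcus as agent and Selin as recipient and on Thursday as setting while changing the thing; every other fact differs on something backgrounded. The reply stands.
(Fact (3) would refute a reading with focus on the setting — but that is not what the question asks.)

0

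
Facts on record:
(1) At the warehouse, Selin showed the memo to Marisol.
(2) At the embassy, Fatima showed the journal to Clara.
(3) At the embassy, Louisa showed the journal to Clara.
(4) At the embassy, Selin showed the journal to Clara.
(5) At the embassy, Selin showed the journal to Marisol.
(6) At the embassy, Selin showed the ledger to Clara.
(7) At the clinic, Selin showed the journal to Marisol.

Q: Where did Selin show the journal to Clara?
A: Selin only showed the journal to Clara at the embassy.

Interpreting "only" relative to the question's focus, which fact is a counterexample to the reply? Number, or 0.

0

Answering "Where did ...?" puts focus on the setting — here, "at the embassy".
"Only" then excludes alternative settings while the background — agent = Selin, thing = the journal, recipient = Clara — is held fixed.
No fact keeps agent = Selin, thing = the journal, recipient = Clara while changing the setting; every other fact differs on something backgrounded. The reply stands.
(Fact (5) would refute a reading with focus on the recipient — but that is not what the question asks.)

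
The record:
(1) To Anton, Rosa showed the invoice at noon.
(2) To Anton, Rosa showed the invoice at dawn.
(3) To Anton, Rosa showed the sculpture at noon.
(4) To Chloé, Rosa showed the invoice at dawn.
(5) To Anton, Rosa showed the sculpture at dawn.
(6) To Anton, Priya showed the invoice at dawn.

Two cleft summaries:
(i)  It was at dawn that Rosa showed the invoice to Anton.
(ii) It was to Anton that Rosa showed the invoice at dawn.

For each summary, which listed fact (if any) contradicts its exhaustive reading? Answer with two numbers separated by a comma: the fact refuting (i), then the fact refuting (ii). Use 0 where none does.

1, 4

Summary (i) focuses "at dawn" (the setting); background Rosa as agent and the invoice as thing and Anton as recipient. Fact (1) matches that background with setting = at noon — refutes (i).
Summary (ii) focuses "Anton" (the recipient); background Rosa as agent and the invoice as thing and at dawn as setting. Fact (4) matches that background with recipient = Chloé — refutes (ii).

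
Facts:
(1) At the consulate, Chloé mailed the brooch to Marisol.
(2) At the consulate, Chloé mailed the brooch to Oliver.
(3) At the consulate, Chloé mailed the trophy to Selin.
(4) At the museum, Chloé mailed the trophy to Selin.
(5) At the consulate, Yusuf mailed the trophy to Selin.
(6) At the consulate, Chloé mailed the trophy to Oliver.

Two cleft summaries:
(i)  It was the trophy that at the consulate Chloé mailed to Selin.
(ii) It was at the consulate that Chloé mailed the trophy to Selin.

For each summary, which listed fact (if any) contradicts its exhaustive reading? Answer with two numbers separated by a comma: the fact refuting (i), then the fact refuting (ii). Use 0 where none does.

(i): focus "the trophy". No fact shares agent = Chloé, recipient = Selin, setting = at the consulate with a different thing. 0.
(ii): focus "at the consulate". Looking for agent = Chloé, thing = the trophy, recipient = Selin with some other setting — fact (4) has at the museum there. Refuted.

0, 4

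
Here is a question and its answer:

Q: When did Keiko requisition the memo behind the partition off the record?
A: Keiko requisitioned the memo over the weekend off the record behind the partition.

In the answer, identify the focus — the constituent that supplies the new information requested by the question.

The wh-word "when" asks about the time.
In the answer, "Keiko", "the memo", "behind the partition" and "off the record" are given — repeated from the question.
The constituent filling the time gap is "over the weekend"; that is the focus and would carry nuclear stress.

over the weekend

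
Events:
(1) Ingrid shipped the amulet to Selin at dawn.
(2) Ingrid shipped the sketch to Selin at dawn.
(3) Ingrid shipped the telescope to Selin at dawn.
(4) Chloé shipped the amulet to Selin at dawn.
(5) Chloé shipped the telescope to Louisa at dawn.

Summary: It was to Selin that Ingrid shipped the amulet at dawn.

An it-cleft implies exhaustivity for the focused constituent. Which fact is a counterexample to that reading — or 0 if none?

0

The cleft puts "Selin" in focus and presupposes the open proposition with Ingrid as agent and the amulet as thing and at dawn as setting.
Exhaustivity: Selin is the only recipient satisfying that background.
Every other fact differs from the presupposition on some backgrounded slot, so none challenges the exhaustivity.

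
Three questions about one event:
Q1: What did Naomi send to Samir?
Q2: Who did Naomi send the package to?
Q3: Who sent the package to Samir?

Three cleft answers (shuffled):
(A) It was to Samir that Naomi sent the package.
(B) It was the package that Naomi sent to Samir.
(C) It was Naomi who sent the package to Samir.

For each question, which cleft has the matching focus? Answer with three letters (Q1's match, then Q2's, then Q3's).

Q1 asks about the direct object; cleft (B) focuses "the package", which is the direct object — so Q1 → B.
Q2 asks about the recipient; cleft (A) focuses "to Samir", which is the recipient — so Q2 → A.
Q3 asks about the subject (agent); cleft (C) focuses "Naomi", which is the subject (agent) — so Q3 → C.
Mapping: Q1→B, Q2→A, Q3→C.

BAC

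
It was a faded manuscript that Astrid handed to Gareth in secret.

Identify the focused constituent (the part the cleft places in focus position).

In an it-cleft "It was X that/who ...", the clefted constituent X is the focus; the that/who-clause expresses the presupposed open proposition.
Here the focus is "a faded manuscript". The backgrounded (presupposed) material includes "Astrid", "to Gareth" and "in secret".

a faded manuscript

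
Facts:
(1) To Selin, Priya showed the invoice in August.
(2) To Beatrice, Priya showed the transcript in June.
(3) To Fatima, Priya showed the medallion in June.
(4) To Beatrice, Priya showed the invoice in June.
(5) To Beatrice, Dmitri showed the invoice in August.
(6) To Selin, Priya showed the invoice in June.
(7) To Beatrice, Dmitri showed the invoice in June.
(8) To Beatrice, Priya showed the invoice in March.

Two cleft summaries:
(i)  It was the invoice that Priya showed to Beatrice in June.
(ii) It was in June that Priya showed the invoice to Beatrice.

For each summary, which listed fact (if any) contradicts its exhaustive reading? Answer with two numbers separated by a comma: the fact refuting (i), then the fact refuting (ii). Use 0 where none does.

2, 8

(i): focus "the invoice". Looking for agent = Priya, recipient = Beatrice, setting = in June with some other thing — fact (2) has the transcript there. Refuted.
(ii): focus "in June". Looking for agent = Priya, thing = the invoice, recipient = Beatrice with some other setting — fact (8) has in March there. Refuted.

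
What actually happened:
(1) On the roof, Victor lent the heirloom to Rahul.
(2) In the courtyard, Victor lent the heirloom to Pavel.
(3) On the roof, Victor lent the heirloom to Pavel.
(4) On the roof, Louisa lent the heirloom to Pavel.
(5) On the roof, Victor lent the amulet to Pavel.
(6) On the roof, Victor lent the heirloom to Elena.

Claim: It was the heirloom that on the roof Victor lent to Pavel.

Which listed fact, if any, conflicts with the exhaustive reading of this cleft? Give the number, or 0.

The cleft puts "the heirloom" in focus and presupposes the open proposition with Victor as agent and Pavel as recipient and on the roof as setting.
Exhaustivity: the heirloom is the only thing satisfying that background.
Fact (5) shares the background but with thing = the amulet; exhaustivity is violated.

5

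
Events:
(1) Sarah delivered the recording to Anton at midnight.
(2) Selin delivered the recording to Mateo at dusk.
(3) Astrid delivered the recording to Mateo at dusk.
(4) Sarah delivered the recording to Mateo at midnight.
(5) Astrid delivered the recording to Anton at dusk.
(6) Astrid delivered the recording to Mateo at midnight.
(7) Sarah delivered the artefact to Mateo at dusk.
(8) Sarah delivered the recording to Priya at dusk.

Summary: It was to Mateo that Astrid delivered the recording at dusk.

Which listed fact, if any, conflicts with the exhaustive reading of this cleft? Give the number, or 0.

The cleft puts "Mateo" in focus and presupposes the open proposition with Astrid as agent and the recording as thing and at dusk as setting.
The exhaustive reading says no other recipient fits that background.
But fact (5) also has Astrid as agent and the recording as thing and at dusk as setting, with recipient = Anton — so the exhaustive reading fails.

5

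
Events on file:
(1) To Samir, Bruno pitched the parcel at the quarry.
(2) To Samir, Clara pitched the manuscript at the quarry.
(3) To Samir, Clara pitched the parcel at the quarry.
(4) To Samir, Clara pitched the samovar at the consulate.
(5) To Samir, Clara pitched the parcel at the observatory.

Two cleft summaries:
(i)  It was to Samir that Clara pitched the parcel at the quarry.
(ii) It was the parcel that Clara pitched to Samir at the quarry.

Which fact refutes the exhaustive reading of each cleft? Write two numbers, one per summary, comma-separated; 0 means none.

0, 2

(i): focus "Samir". No fact shares agent = Clara, thing = the parcel, setting = at the quarry with a different recipient. 0.
(ii): focus "the parcel". Looking for agent = Clara, recipient = Samir, setting = at the quarry with some other thing — fact (2) has the manuscript there. Refuted.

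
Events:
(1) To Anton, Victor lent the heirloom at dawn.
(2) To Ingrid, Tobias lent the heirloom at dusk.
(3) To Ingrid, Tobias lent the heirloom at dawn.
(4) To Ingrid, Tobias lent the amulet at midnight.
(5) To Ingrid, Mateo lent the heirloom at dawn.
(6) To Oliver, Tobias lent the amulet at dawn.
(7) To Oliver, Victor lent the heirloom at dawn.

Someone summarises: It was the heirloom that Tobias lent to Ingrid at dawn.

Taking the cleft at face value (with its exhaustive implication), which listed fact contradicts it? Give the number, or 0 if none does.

0

Focus of the cleft: "the heirloom" (the thing). Presupposed background: agent = Tobias, recipient = Ingrid, setting = at dawn.
The exhaustive reading says no other thing fits that background.
Every other fact differs from the presupposition on some backgrounded slot, so none challenges the exhaustivity.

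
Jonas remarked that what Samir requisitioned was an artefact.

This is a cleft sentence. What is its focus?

an artefact

In a pseudo-cleft "What ... was X", the post-copular constituent X is the focus.
Here the focus is "an artefact". The backgrounded (presupposed) material includes "Samir".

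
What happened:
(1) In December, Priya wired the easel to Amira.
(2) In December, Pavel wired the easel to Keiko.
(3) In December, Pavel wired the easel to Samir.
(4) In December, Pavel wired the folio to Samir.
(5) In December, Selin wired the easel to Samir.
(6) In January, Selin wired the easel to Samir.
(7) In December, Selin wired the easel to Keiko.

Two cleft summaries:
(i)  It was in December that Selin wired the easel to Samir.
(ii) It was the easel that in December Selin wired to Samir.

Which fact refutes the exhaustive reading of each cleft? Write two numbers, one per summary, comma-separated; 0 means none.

6, 0

(i): focus "in December". Looking for same agent, thing, recipient (Selin / the easel / Samir) with some other setting — fact (6) has in January there. Refuted.
(ii): focus "the easel". No fact shares same agent, recipient, setting (Selin / Samir / in December) with a different thing. 0.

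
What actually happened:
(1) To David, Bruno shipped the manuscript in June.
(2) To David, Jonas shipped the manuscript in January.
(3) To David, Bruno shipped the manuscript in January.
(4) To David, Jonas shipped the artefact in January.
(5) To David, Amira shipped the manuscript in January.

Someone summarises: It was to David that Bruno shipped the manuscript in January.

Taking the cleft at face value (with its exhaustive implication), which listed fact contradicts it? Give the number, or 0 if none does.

Focus of the cleft: "David" (the recipient). Presupposed background: agent = Bruno, thing = the manuscript, setting = in January.
The exhaustive reading says no other recipient fits that background.
Every other fact differs from the presupposition on some backgrounded slot, so none challenges the exhaustivity.

0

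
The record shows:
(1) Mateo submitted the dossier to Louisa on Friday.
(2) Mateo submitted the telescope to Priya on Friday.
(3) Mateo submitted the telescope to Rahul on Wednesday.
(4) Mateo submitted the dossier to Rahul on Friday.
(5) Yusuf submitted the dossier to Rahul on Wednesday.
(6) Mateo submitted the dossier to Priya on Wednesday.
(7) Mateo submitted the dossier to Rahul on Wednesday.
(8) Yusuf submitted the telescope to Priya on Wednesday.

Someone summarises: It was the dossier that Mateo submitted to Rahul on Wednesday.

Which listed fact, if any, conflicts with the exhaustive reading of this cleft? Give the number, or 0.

Focus of the cleft: "the dossier" (the thing). Presupposed background: same agent, recipient, setting (Mateo / Rahul / on Wednesday).
Exhaustivity: the dossier is the only thing satisfying that background.
Fact (3) shares the background but with thing = the telescope; exhaustivity is violated.

3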